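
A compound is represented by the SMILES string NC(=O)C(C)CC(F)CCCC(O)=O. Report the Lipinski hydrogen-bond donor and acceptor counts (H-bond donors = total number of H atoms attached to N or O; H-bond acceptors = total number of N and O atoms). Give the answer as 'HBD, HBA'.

Donors: find every N or O and count the H atoms it carries.
  atom 1 (N): bond orders sum to 1 → 2 H
  atom 3 (O): bond orders sum to 2 → 0 H
  atom 13 (O): bond orders sum to 1 → 1 H
  atom 14 (O): bond orders sum to 2 → 0 H
Lipinski HBD = 3.
Acceptors: N atoms = 1, O atoms = 3 → HBA = 4.

3, 4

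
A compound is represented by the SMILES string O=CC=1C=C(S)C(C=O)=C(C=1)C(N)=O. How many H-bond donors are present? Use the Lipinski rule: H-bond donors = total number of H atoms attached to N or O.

2

Donors: find every N or O and count the H atoms it carries.
  atom 1 (O): bond orders sum to 2 → 0 H
  atom 9 (O): bond orders sum to 2 → 0 H
  atom 13 (N): bond orders sum to 1 → 2 H
  atom 14 (O): bond orders sum to 2 → 0 H
Lipinski HBD = 2.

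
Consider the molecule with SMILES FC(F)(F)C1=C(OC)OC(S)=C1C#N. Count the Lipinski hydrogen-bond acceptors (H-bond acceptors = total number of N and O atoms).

3

N atoms: 1; O atoms: 2.
Lipinski HBA = 1 + 2 = 3.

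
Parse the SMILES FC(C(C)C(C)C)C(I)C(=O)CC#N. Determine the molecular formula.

C10H15FINO

Walk through each heavy atom and fill implicit hydrogens from standard valence (C 4, N 3, O 2, S 2, halogen 1):
  atom 1: F (halogen, monovalent) → 0 H
  atom 2: C, bond orders sum to 3 (valence 4) → 1 H
  atom 3: C, bond orders sum to 3 (valence 4) → 1 H
  atom 4: C, bond orders sum to 1 (valence 4) → 3 H
  atom 5: C, bond orders sum to 3 (valence 4) → 1 H
  atom 6: C, bond orders sum to 1 (valence 4) → 3 H
  atom 7: C, bond orders sum to 1 (valence 4) → 3 H
  atom 8: C, bond orders sum to 3 (valence 4) → 1 H
  atom 9: I (halogen, monovalent) → 0 H
  atom 10: C, bond orders sum to 4 (valence 4) → 0 H
  atom 11: O, bond orders sum to 2 (valence 2) → 0 H
  atom 12: C, bond orders sum to 2 (valence 4) → 2 H
  atom 13: C, bond orders sum to 4 (valence 4) → 0 H
  atom 14: N, bond orders sum to 3 (valence 3) → 0 H
Totals → C:10, H:15, F:1, I:1, N:1, O:1.
In Hill order: C10H15FINO.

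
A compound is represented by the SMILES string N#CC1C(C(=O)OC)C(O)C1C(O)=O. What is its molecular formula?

C8H9NO5

Walk through each heavy atom and fill implicit hydrogens from standard valence (C 4, N 3, O 2, S 2, halogen 1):
  atom 1: N, bond orders sum to 3 (valence 3) → 0 H
  atom 2: C, bond orders sum to 4 (valence 4) → 0 H
  atom 3: C, bond orders sum to 3 (valence 4) → 1 H
  atom 4: C, bond orders sum to 3 (valence 4) → 1 H
  atom 5: C, bond orders sum to 4 (valence 4) → 0 H
  atom 6: O, bond orders sum to 2 (valence 2) → 0 H
  atom 7: O, bond orders sum to 2 (valence 2) → 0 H
  atom 8: C, bond orders sum to 1 (valence 4) → 3 H
  atom 9: C, bond orders sum to 3 (valence 4) → 1 H
  atom 10: O, bond orders sum to 1 (valence 2) → 1 H
  atom 11: C, bond orders sum to 3 (valence 4) → 1 H
  atom 12: C, bond orders sum to 4 (valence 4) → 0 H
  atom 13: O, bond orders sum to 1 (valence 2) → 1 H
  atom 14: O, bond orders sum to 2 (valence 2) → 0 H
Totals → C:8, H:9, N:1, O:5.
In Hill order: C8H9NO5.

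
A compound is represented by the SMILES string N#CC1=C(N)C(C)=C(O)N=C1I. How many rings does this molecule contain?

1

In SMILES, each pair of matching ring-closure digits denotes one ring-closing bond; the number of such bonds equals the number of independent rings.
Ring-closure bonds here: 1.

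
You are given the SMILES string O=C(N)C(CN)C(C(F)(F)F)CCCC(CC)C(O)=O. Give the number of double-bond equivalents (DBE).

2

Degree of unsaturation = (number of rings) + (number of π bonds).
Ring closures in the SMILES: 0.
π bonds: 2 double bonds (each 1 DoU) → 2 DoU from unsaturation.
Total DoU = 0 + 2 = 2.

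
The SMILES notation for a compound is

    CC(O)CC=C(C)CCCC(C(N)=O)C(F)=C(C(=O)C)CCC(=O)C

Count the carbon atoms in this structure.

19

Count every carbon token in the SMILES (each C, including those in ring-closure positions and inside branches).
Carbon count: 19.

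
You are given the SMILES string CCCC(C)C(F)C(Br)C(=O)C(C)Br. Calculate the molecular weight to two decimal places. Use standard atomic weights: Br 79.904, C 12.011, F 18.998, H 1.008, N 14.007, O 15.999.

332.05 g/mol

First, the molecular formula is C10H17Br2FO (counting implicit H from valence).
  Br: 2 × 79.904 = 159.808
  C: 10 × 12.011 = 120.110
  F: 1 × 18.998 = 18.998
  H: 17 × 1.008 = 17.136
  O: 1 × 15.999 = 15.999
Sum: 2×79.904 + 10×12.011 + 1×18.998 + 17×1.008 + 1×15.999 = 332.051 → 332.05 g/mol.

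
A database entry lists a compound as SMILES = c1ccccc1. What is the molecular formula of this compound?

Walk through each heavy atom and fill implicit hydrogens from standard valence (C 4, N 3, O 2, S 2, halogen 1); for lowercase aromatic atoms, an aromatic c carries 1 H when it has two neighbours and 0 H with three, and aromatic n carries 0 H:
  atom 1: aromatic c, 2 neighbours → 1 H
  atom 2: aromatic c, 2 neighbours → 1 H
  atom 3: aromatic c, 2 neighbours → 1 H
  atom 4: aromatic c, 2 neighbours → 1 H
  atom 5: aromatic c, 2 neighbours → 1 H
  atom 6: aromatic c, 2 neighbours → 1 H
Totals → C:6, H:6.

C6H6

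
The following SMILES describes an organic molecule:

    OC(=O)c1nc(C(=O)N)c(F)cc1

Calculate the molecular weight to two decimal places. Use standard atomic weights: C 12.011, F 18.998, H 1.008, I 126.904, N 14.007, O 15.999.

First, the molecular formula is C7H5FN2O3 (counting implicit H from valence).
  C: 7 × 12.011 = 84.077
  F: 1 × 18.998 = 18.998
  H: 5 × 1.008 = 5.040
  N: 2 × 14.007 = 28.014
  O: 3 × 15.999 = 47.997
Sum: 7×12.011 + 1×18.998 + 5×1.008 + 2×14.007 + 3×15.999 = 184.126 → 184.13 g/mol.

184.13 g/mol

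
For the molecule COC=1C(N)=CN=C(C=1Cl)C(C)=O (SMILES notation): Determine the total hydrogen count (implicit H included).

Walk through each heavy atom and fill implicit hydrogens from standard valence (C 4, N 3, O 2, S 2, halogen 1):
  atom 1: C, bond orders sum to 1 (valence 4) → 3 H
  atom 2: O, bond orders sum to 2 (valence 2) → 0 H
  atom 3: C, bond orders sum to 4 (valence 4) → 0 H
  atom 4: C, bond orders sum to 4 (valence 4) → 0 H
  atom 5: N, bond orders sum to 1 (valence 3) → 2 H
  atom 6: C, bond orders sum to 3 (valence 4) → 1 H
  atom 7: N, bond orders sum to 3 (valence 3) → 0 H
  atom 8: C, bond orders sum to 4 (valence 4) → 0 H
  atom 9: C, bond orders sum to 4 (valence 4) → 0 H
  atom 10: Cl (halogen, monovalent) → 0 H
  atom 11: C, bond orders sum to 4 (valence 4) → 0 H
  atom 12: C, bond orders sum to 1 (valence 4) → 3 H
  atom 13: O, bond orders sum to 2 (valence 2) → 0 H
Total hydrogens: 9.

9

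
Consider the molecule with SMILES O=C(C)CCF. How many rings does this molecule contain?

In SMILES, each pair of matching ring-closure digits denotes one ring-closing bond; the number of such bonds equals the number of independent rings.
Ring-closure bonds here: 0.

0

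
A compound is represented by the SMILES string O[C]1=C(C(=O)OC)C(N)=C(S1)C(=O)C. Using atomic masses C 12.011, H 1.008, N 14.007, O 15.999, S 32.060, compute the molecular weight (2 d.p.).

First, the molecular formula is C8H9NO4S (counting implicit H from valence).
  C: 8 × 12.011 = 96.088
  H: 9 × 1.008 = 9.072
  N: 1 × 14.007 = 14.007
  O: 4 × 15.999 = 63.996
  S: 1 × 32.060 = 32.060
Sum: 8×12.011 + 9×1.008 + 1×14.007 + 4×15.999 + 1×32.060 = 215.223 → 215.22 g/mol.

215.22 g/mol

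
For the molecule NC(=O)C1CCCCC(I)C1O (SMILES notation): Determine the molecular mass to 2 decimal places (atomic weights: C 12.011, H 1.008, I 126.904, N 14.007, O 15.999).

283.11 g/mol

First, the molecular formula is C8H14INO2 (counting implicit H from valence).
  C: 8 × 12.011 = 96.088
  H: 14 × 1.008 = 14.112
  I: 1 × 126.904 = 126.904
  N: 1 × 14.007 = 14.007
  O: 2 × 15.999 = 31.998
Sum: 8×12.011 + 14×1.008 + 1×126.904 + 1×14.007 + 2×15.999 = 283.109 → 283.11 g/mol.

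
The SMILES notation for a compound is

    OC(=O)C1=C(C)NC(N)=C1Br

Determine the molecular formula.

Walk through each heavy atom and fill implicit hydrogens from standard valence (C 4, N 3, O 2, S 2, halogen 1):
  atom 1: O, bond orders sum to 1 (valence 2) → 1 H
  atom 2: C, bond orders sum to 4 (valence 4) → 0 H
  atom 3: O, bond orders sum to 2 (valence 2) → 0 H
  atom 4: C, bond orders sum to 4 (valence 4) → 0 H
  atom 5: C, bond orders sum to 4 (valence 4) → 0 H
  atom 6: C, bond orders sum to 1 (valence 4) → 3 H
  atom 7: N, bond orders sum to 2 (valence 3) → 1 H
  atom 8: C, bond orders sum to 4 (valence 4) → 0 H
  atom 9: N, bond orders sum to 1 (valence 3) → 2 H
  atom 10: C, bond orders sum to 4 (valence 4) → 0 H
  atom 11: Br (halogen, monovalent) → 0 H
Totals → C:6, H:7, Br:1, N:2, O:2.

C6H7BrN2O2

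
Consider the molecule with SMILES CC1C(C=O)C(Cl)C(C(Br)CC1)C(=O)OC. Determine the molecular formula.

C11H16BrClO3

Walk through each heavy atom and fill implicit hydrogens from standard valence (C 4, N 3, O 2, S 2, halogen 1):
  atom 1: C, bond orders sum to 1 (valence 4) → 3 H
  atom 2: C, bond orders sum to 3 (valence 4) → 1 H
  atom 3: C, bond orders sum to 3 (valence 4) → 1 H
  atom 4: C, bond orders sum to 3 (valence 4) → 1 H
  atom 5: O, bond orders sum to 2 (valence 2) → 0 H
  atom 6: C, bond orders sum to 3 (valence 4) → 1 H
  atom 7: Cl (halogen, monovalent) → 0 H
  atom 8: C, bond orders sum to 3 (valence 4) → 1 H
  atom 9: C, bond orders sum to 3 (valence 4) → 1 H
  atom 10: Br (halogen, monovalent) → 0 H
  atom 11: C, bond orders sum to 2 (valence 4) → 2 H
  atom 12: C, bond orders sum to 2 (valence 4) → 2 H
  atom 13: C, bond orders sum to 4 (valence 4) → 0 H
  atom 14: O, bond orders sum to 2 (valence 2) → 0 H
  atom 15: O, bond orders sum to 2 (valence 2) → 0 H
  atom 16: C, bond orders sum to 1 (valence 4) → 3 H
Totals → C:11, H:16, Br:1, Cl:1, O:3.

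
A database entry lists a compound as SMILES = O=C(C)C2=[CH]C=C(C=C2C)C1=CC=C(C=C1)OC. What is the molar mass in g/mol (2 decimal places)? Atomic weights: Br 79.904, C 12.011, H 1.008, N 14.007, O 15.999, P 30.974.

240.30 g/mol

First, the molecular formula is C16H16O2 (counting implicit H from valence).
  C: 16 × 12.011 = 192.176
  H: 16 × 1.008 = 16.128
  O: 2 × 15.999 = 31.998
Sum: 16×12.011 + 16×1.008 + 2×15.999 = 240.302 → 240.30 g/mol.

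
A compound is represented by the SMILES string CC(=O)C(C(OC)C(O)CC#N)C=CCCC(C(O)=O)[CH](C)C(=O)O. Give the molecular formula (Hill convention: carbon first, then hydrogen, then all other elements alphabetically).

Walk through each heavy atom and fill implicit hydrogens from standard valence (C 4, N 3, O 2, S 2, halogen 1):
  atom 1: C, bond orders sum to 1 (valence 4) → 3 H
  atom 2: C, bond orders sum to 4 (valence 4) → 0 H
  atom 3: O, bond orders sum to 2 (valence 2) → 0 H
  atom 4: C, bond orders sum to 3 (valence 4) → 1 H
  atom 5: C, bond orders sum to 3 (valence 4) → 1 H
  atom 6: O, bond orders sum to 2 (valence 2) → 0 H
  atom 7: C, bond orders sum to 1 (valence 4) → 3 H
  atom 8: C, bond orders sum to 3 (valence 4) → 1 H
  atom 9: O, bond orders sum to 1 (valence 2) → 1 H
  atom 10: C, bond orders sum to 2 (valence 4) → 2 H
  atom 11: C, bond orders sum to 4 (valence 4) → 0 H
  atom 12: N, bond orders sum to 3 (valence 3) → 0 H
  atom 13: C, bond orders sum to 3 (valence 4) → 1 H
  atom 14: C, bond orders sum to 3 (valence 4) → 1 H
  atom 15: C, bond orders sum to 2 (valence 4) → 2 H
  atom 16: C, bond orders sum to 2 (valence 4) → 2 H
  atom 17: C, bond orders sum to 3 (valence 4) → 1 H
  atom 18: C, bond orders sum to 4 (valence 4) → 0 H
  atom 19: O, bond orders sum to 1 (valence 2) → 1 H
  atom 20: O, bond orders sum to 2 (valence 2) → 0 H
  atom 21: C with explicit H count 1
  atom 22: C, bond orders sum to 1 (valence 4) → 3 H
  atom 23: C, bond orders sum to 4 (valence 4) → 0 H
  atom 24: O, bond orders sum to 2 (valence 2) → 0 H
  atom 25: O, bond orders sum to 1 (valence 2) → 1 H
Totals → C:17, H:25, N:1, O:7.

C17H25NO7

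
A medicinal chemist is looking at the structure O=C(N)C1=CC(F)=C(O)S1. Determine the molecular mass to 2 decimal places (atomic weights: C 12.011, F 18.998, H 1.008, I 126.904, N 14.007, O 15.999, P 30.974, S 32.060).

First, the molecular formula is C5H4FNO2S (counting implicit H from valence).
  C: 5 × 12.011 = 60.055
  F: 1 × 18.998 = 18.998
  H: 4 × 1.008 = 4.032
  N: 1 × 14.007 = 14.007
  O: 2 × 15.999 = 31.998
  S: 1 × 32.060 = 32.060
Sum: 5×12.011 + 1×18.998 + 4×1.008 + 1×14.007 + 2×15.999 + 1×32.060 = 161.150 → 161.15 g/mol.

161.15 g/mol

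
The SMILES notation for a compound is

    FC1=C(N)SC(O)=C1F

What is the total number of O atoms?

Scan the SMILES for O atoms (remember two-letter symbols like Cl and Br are single atoms).
Oxygen count: 1.

1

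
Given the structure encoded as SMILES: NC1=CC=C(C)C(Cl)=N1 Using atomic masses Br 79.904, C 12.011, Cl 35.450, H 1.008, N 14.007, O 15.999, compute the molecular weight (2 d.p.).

First, the molecular formula is C6H7ClN2 (counting implicit H from valence).
  C: 6 × 12.011 = 72.066
  Cl: 1 × 35.450 = 35.450
  H: 7 × 1.008 = 7.056
  N: 2 × 14.007 = 28.014
Sum: 6×12.011 + 1×35.450 + 7×1.008 + 2×14.007 = 142.586 → 142.59 g/mol.

142.59 g/mol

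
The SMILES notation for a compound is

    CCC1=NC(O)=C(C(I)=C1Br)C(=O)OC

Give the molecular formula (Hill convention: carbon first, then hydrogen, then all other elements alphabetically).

Walk through each heavy atom and fill implicit hydrogens from standard valence (C 4, N 3, O 2, S 2, halogen 1):
  atom 1: C, bond orders sum to 1 (valence 4) → 3 H
  atom 2: C, bond orders sum to 2 (valence 4) → 2 H
  atom 3: C, bond orders sum to 4 (valence 4) → 0 H
  atom 4: N, bond orders sum to 3 (valence 3) → 0 H
  atom 5: C, bond orders sum to 4 (valence 4) → 0 H
  atom 6: O, bond orders sum to 1 (valence 2) → 1 H
  atom 7: C, bond orders sum to 4 (valence 4) → 0 H
  atom 8: C, bond orders sum to 4 (valence 4) → 0 H
  atom 9: I (halogen, monovalent) → 0 H
  atom 10: C, bond orders sum to 4 (valence 4) → 0 H
  atom 11: Br (halogen, monovalent) → 0 H
  atom 12: C, bond orders sum to 4 (valence 4) → 0 H
  atom 13: O, bond orders sum to 2 (valence 2) → 0 H
  atom 14: O, bond orders sum to 2 (valence 2) → 0 H
  atom 15: C, bond orders sum to 1 (valence 4) → 3 H
Totals → C:9, H:9, Br:1, I:1, N:1, O:3.

C9H9BrINO3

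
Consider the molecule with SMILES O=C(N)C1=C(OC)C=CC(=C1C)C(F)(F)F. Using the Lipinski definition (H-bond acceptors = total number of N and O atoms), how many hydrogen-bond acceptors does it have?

3

N atoms: 1; O atoms: 2.
Lipinski HBA = 1 + 2 = 3.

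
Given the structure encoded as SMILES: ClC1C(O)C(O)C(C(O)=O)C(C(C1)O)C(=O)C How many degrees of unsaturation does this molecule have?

Molecular formula: C10H15ClO6.
DoU = (2C + 2 + N − H − X) / 2, where X is the halogen count and O/S are ignored.
    = (2·10 + 2 + 0 − 15 − 1) / 2 = 6 / 2 = 3.

3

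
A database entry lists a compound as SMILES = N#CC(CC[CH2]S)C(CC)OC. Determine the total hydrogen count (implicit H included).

Walk through each heavy atom and fill implicit hydrogens from standard valence (C 4, N 3, O 2, S 2, halogen 1):
  atom 1: N, bond orders sum to 3 (valence 3) → 0 H
  atom 2: C, bond orders sum to 4 (valence 4) → 0 H
  atom 3: C, bond orders sum to 3 (valence 4) → 1 H
  atom 4: C, bond orders sum to 2 (valence 4) → 2 H
  atom 5: C, bond orders sum to 2 (valence 4) → 2 H
  atom 6: C with explicit H count 2
  atom 7: S, bond orders sum to 1 (valence 2) → 1 H
  atom 8: C, bond orders sum to 3 (valence 4) → 1 H
  atom 9: C, bond orders sum to 2 (valence 4) → 2 H
  atom 10: C, bond orders sum to 1 (valence 4) → 3 H
  atom 11: O, bond orders sum to 2 (valence 2) → 0 H
  atom 12: C, bond orders sum to 1 (valence 4) → 3 H
Total hydrogens: 17.

17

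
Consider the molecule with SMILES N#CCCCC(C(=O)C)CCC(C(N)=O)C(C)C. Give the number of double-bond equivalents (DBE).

4

Degree of unsaturation = (number of rings) + (number of π bonds).
Ring closures in the SMILES: 0.
π bonds: 2 double bonds (each 1 DoU), 1 triple bond (each 2 DoU) → 4 DoU from unsaturation.
Total DoU = 0 + 4 = 4.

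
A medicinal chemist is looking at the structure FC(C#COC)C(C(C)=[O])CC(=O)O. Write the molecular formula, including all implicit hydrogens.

C9H11FO4

Walk through each heavy atom and fill implicit hydrogens from standard valence (C 4, N 3, O 2, S 2, halogen 1):
  atom 1: F (halogen, monovalent) → 0 H
  atom 2: C, bond orders sum to 3 (valence 4) → 1 H
  atom 3: C, bond orders sum to 4 (valence 4) → 0 H
  atom 4: C, bond orders sum to 4 (valence 4) → 0 H
  atom 5: O, bond orders sum to 2 (valence 2) → 0 H
  atom 6: C, bond orders sum to 1 (valence 4) → 3 H
  atom 7: C, bond orders sum to 3 (valence 4) → 1 H
  atom 8: C, bond orders sum to 4 (valence 4) → 0 H
  atom 9: C, bond orders sum to 1 (valence 4) → 3 H
  atom 10: O with explicit H count 0
  atom 11: C, bond orders sum to 2 (valence 4) → 2 H
  atom 12: C, bond orders sum to 4 (valence 4) → 0 H
  atom 13: O, bond orders sum to 2 (valence 2) → 0 H
  atom 14: O, bond orders sum to 1 (valence 2) → 1 H
Totals → C:9, H:11, F:1, O:4.
In Hill order: C9H11FO4.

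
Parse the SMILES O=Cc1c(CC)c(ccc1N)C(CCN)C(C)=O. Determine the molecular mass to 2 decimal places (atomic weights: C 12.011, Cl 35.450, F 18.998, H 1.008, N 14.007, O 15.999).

First, the molecular formula is C14H20N2O2 (counting implicit H from valence).
  C: 14 × 12.011 = 168.154
  H: 20 × 1.008 = 20.160
  N: 2 × 14.007 = 28.014
  O: 2 × 15.999 = 31.998
Sum: 14×12.011 + 20×1.008 + 2×14.007 + 2×15.999 = 248.326 → 248.33 g/mol.

248.33 g/mol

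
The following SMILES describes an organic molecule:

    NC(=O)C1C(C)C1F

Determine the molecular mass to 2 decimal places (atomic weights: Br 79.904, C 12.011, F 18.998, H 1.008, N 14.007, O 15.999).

117.12 g/mol

First, the molecular formula is C5H8FNO (counting implicit H from valence).
  C: 5 × 12.011 = 60.055
  F: 1 × 18.998 = 18.998
  H: 8 × 1.008 = 8.064
  N: 1 × 14.007 = 14.007
  O: 1 × 15.999 = 15.999
Sum: 5×12.011 + 1×18.998 + 8×1.008 + 1×14.007 + 1×15.999 = 117.123 → 117.12 g/mol.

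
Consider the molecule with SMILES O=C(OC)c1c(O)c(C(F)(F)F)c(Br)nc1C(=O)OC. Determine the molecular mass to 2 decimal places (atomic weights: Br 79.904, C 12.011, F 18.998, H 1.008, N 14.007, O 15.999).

First, the molecular formula is C10H7BrF3NO5 (counting implicit H from valence).
  Br: 1 × 79.904 = 79.904
  C: 10 × 12.011 = 120.110
  F: 3 × 18.998 = 56.994
  H: 7 × 1.008 = 7.056
  N: 1 × 14.007 = 14.007
  O: 5 × 15.999 = 79.995
Sum: 1×79.904 + 10×12.011 + 3×18.998 + 7×1.008 + 1×14.007 + 5×15.999 = 358.066 → 358.07 g/mol.

358.07 g/mol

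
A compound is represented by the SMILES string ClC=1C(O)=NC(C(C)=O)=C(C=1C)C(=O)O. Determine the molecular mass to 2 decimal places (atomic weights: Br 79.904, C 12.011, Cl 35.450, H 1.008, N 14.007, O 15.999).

First, the molecular formula is C9H8ClNO4 (counting implicit H from valence).
  C: 9 × 12.011 = 108.099
  Cl: 1 × 35.450 = 35.450
  H: 8 × 1.008 = 8.064
  N: 1 × 14.007 = 14.007
  O: 4 × 15.999 = 63.996
Sum: 9×12.011 + 1×35.450 + 8×1.008 + 1×14.007 + 4×15.999 = 229.616 → 229.62 g/mol.

229.62 g/mol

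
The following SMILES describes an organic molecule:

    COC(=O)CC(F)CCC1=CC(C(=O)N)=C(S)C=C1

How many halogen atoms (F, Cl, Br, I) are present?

1

Halogen atoms appear at heavy-atom position 7 (1×F).
Other groups present: 1 amide, 1 ester, 1 thiol.
Halogen count: 1.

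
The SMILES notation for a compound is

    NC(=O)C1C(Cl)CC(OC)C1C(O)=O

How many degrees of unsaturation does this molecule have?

Degree of unsaturation = (number of rings) + (number of π bonds).
Ring closures in the SMILES: 1.
π bonds: 2 double bonds (each 1 DoU) → 2 DoU from unsaturation.
Total DoU = 1 + 2 = 3.

3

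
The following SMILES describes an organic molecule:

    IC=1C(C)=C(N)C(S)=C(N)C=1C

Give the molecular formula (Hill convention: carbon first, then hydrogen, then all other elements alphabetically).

C8H11IN2S

Walk through each heavy atom and fill implicit hydrogens from standard valence (C 4, N 3, O 2, S 2, halogen 1):
  atom 1: I (halogen, monovalent) → 0 H
  atom 2: C, bond orders sum to 4 (valence 4) → 0 H
  atom 3: C, bond orders sum to 4 (valence 4) → 0 H
  atom 4: C, bond orders sum to 1 (valence 4) → 3 H
  atom 5: C, bond orders sum to 4 (valence 4) → 0 H
  atom 6: N, bond orders sum to 1 (valence 3) → 2 H
  atom 7: C, bond orders sum to 4 (valence 4) → 0 H
  atom 8: S, bond orders sum to 1 (valence 2) → 1 H
  atom 9: C, bond orders sum to 4 (valence 4) → 0 H
  atom 10: N, bond orders sum to 1 (valence 3) → 2 H
  atom 11: C, bond orders sum to 4 (valence 4) → 0 H
  atom 12: C, bond orders sum to 1 (valence 4) → 3 H
Totals → C:8, H:11, I:1, N:2, S:1.
In Hill order: C8H11IN2S.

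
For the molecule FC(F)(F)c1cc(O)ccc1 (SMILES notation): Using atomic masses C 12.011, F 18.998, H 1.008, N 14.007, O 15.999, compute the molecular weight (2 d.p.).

First, the molecular formula is C7H5F3O (counting implicit H from valence).
  C: 7 × 12.011 = 84.077
  F: 3 × 18.998 = 56.994
  H: 5 × 1.008 = 5.040
  O: 1 × 15.999 = 15.999
Sum: 7×12.011 + 3×18.998 + 5×1.008 + 1×15.999 = 162.110 → 162.11 g/mol.

162.11 g/mol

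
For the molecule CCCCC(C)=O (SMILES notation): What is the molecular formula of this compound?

Walk through each heavy atom and fill implicit hydrogens from standard valence (C 4, N 3, O 2, S 2, halogen 1):
  atom 1: C, bond orders sum to 1 (valence 4) → 3 H
  atom 2: C, bond orders sum to 2 (valence 4) → 2 H
  atom 3: C, bond orders sum to 2 (valence 4) → 2 H
  atom 4: C, bond orders sum to 2 (valence 4) → 2 H
  atom 5: C, bond orders sum to 4 (valence 4) → 0 H
  atom 6: C, bond orders sum to 1 (valence 4) → 3 H
  atom 7: O, bond orders sum to 2 (valence 2) → 0 H
Totals → C:6, H:12, O:1.
In Hill order: C6H12O.

C6H12O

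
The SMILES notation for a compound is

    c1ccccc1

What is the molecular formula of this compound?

C6H6

Walk through each heavy atom and fill implicit hydrogens from standard valence (C 4, N 3, O 2, S 2, halogen 1); for lowercase aromatic atoms, an aromatic c carries 1 H when it has two neighbours and 0 H with three, and aromatic n carries 0 H:
  atom 1: aromatic c, 2 neighbours → 1 H
  atom 2: aromatic c, 2 neighbours → 1 H
  atom 3: aromatic c, 2 neighbours → 1 H
  atom 4: aromatic c, 2 neighbours → 1 H
  atom 5: aromatic c, 2 neighbours → 1 H
  atom 6: aromatic c, 2 neighbours → 1 H
Totals → C:6, H:6.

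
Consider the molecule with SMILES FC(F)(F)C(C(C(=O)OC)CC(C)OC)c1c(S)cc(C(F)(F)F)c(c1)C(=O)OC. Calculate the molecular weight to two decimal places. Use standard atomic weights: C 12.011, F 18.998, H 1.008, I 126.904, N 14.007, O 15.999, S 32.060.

462.40 g/mol

First, the molecular formula is C18H20F6O5S (counting implicit H from valence).
  C: 18 × 12.011 = 216.198
  F: 6 × 18.998 = 113.988
  H: 20 × 1.008 = 20.160
  O: 5 × 15.999 = 79.995
  S: 1 × 32.060 = 32.060
Sum: 18×12.011 + 6×18.998 + 20×1.008 + 5×15.999 + 1×32.060 = 462.401 → 462.40 g/mol.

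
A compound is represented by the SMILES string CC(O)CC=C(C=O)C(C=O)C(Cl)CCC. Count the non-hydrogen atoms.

Every atom symbol written in the SMILES (organic subset) is one heavy atom; implicit H are not written.
Heavy atoms by element → C:12, Cl:1, O:3.
Total: 16.

16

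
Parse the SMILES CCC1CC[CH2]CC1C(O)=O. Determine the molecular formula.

C9H16O2

Walk through each heavy atom and fill implicit hydrogens from standard valence (C 4, N 3, O 2, S 2, halogen 1):
  atom 1: C, bond orders sum to 1 (valence 4) → 3 H
  atom 2: C, bond orders sum to 2 (valence 4) → 2 H
  atom 3: C, bond orders sum to 3 (valence 4) → 1 H
  atom 4: C, bond orders sum to 2 (valence 4) → 2 H
  atom 5: C, bond orders sum to 2 (valence 4) → 2 H
  atom 6: C with explicit H count 2
  atom 7: C, bond orders sum to 2 (valence 4) → 2 H
  atom 8: C, bond orders sum to 3 (valence 4) → 1 H
  atom 9: C, bond orders sum to 4 (valence 4) → 0 H
  atom 10: O, bond orders sum to 1 (valence 2) → 1 H
  atom 11: O, bond orders sum to 2 (valence 2) → 0 H
Totals → C:9, H:16, O:2.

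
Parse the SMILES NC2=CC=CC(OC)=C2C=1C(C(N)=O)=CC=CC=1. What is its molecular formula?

Walk through each heavy atom and fill implicit hydrogens from standard valence (C 4, N 3, O 2, S 2, halogen 1):
  atom 1: N, bond orders sum to 1 (valence 3) → 2 H
  atom 2: C, bond orders sum to 4 (valence 4) → 0 H
  atom 3: C, bond orders sum to 3 (valence 4) → 1 H
  atom 4: C, bond orders sum to 3 (valence 4) → 1 H
  atom 5: C, bond orders sum to 3 (valence 4) → 1 H
  atom 6: C, bond orders sum to 4 (valence 4) → 0 H
  atom 7: O, bond orders sum to 2 (valence 2) → 0 H
  atom 8: C, bond orders sum to 1 (valence 4) → 3 H
  atom 9: C, bond orders sum to 4 (valence 4) → 0 H
  atom 10: C, bond orders sum to 4 (valence 4) → 0 H
  atom 11: C, bond orders sum to 4 (valence 4) → 0 H
  atom 12: C, bond orders sum to 4 (valence 4) → 0 H
  atom 13: N, bond orders sum to 1 (valence 3) → 2 H
  atom 14: O, bond orders sum to 2 (valence 2) → 0 H
  atom 15: C, bond orders sum to 3 (valence 4) → 1 H
  atom 16: C, bond orders sum to 3 (valence 4) → 1 H
  atom 17: C, bond orders sum to 3 (valence 4) → 1 H
  atom 18: C, bond orders sum to 3 (valence 4) → 1 H
Totals → C:14, H:14, N:2, O:2.

C14H14N2O2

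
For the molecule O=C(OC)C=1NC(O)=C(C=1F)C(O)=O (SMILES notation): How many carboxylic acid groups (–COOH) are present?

1

The carboxylic acid motif appears at heavy-atom position 12 in the SMILES.
Other groups present: 1 ester, 1 hydroxyl.
Carboxylic acid count: 1.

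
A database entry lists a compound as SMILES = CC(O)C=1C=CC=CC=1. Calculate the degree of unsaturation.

4

Molecular formula: C8H10O.
DoU = (2C + 2 + N − H − X) / 2, where X is the halogen count and O/S are ignored.
    = (2·8 + 2 + 0 − 10 − 0) / 2 = 8 / 2 = 4.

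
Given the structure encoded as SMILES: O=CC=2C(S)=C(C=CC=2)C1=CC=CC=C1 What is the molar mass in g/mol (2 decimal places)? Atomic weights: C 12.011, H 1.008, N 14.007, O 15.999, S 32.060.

First, the molecular formula is C13H10OS (counting implicit H from valence).
  C: 13 × 12.011 = 156.143
  H: 10 × 1.008 = 10.080
  O: 1 × 15.999 = 15.999
  S: 1 × 32.060 = 32.060
Sum: 13×12.011 + 10×1.008 + 1×15.999 + 1×32.060 = 214.282 → 214.28 g/mol.

214.28 g/mol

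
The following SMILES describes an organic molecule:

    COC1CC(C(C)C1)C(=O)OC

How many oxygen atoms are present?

3

Scan the SMILES for O atoms (remember two-letter symbols like Cl and Br are single atoms).
Oxygen count: 3.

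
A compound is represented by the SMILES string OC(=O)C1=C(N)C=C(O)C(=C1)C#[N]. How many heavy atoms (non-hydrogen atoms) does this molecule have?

Every atom symbol written in the SMILES (organic subset) is one heavy atom; implicit H are not written.
Heavy atoms by element → C:8, N:2, O:3.
Total: 13.

13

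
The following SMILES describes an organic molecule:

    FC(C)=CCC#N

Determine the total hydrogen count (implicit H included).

Walk through each heavy atom and fill implicit hydrogens from standard valence (C 4, N 3, O 2, S 2, halogen 1):
  atom 1: F (halogen, monovalent) → 0 H
  atom 2: C, bond orders sum to 4 (valence 4) → 0 H
  atom 3: C, bond orders sum to 1 (valence 4) → 3 H
  atom 4: C, bond orders sum to 3 (valence 4) → 1 H
  atom 5: C, bond orders sum to 2 (valence 4) → 2 H
  atom 6: C, bond orders sum to 4 (valence 4) → 0 H
  atom 7: N, bond orders sum to 3 (valence 3) → 0 H
Total hydrogens: 6.

6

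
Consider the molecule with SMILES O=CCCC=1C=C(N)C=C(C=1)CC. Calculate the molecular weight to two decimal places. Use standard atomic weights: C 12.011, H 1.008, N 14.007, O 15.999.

177.25 g/mol

First, the molecular formula is C11H15NO (counting implicit H from valence).
  C: 11 × 12.011 = 132.121
  H: 15 × 1.008 = 15.120
  N: 1 × 14.007 = 14.007
  O: 1 × 15.999 = 15.999
Sum: 11×12.011 + 15×1.008 + 1×14.007 + 1×15.999 = 177.247 → 177.25 g/mol.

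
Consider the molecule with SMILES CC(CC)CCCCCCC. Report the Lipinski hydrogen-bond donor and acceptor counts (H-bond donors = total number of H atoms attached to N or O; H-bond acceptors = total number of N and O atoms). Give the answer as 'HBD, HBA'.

0, 0

Donors: find every N or O and count the H atoms it carries.
  (no N or O atoms present)
Lipinski HBD = 0.
Acceptors: N atoms = 0, O atoms = 0 → HBA = 0.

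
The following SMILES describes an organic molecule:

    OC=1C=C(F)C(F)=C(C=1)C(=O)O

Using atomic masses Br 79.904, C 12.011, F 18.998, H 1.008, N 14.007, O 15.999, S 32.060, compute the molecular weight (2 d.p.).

First, the molecular formula is C7H4F2O3 (counting implicit H from valence).
  C: 7 × 12.011 = 84.077
  F: 2 × 18.998 = 37.996
  H: 4 × 1.008 = 4.032
  O: 3 × 15.999 = 47.997
Sum: 7×12.011 + 2×18.998 + 4×1.008 + 3×15.999 = 174.102 → 174.10 g/mol.

174.10 g/mol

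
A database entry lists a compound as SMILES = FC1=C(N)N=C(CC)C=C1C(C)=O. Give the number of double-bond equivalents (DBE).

5

Degree of unsaturation = (number of rings) + (number of π bonds).
Ring closures in the SMILES: 1.
π bonds: 4 double bonds (each 1 DoU) → 4 DoU from unsaturation.
Total DoU = 1 + 4 = 5.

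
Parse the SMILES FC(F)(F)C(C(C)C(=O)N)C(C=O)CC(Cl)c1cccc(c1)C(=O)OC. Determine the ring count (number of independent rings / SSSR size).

1

In SMILES, each pair of matching ring-closure digits denotes one ring-closing bond; the number of such bonds equals the number of independent rings.
Ring-closure bonds here: 1.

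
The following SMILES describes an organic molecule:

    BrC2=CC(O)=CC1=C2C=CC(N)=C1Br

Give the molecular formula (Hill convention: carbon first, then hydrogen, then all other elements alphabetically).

C10H7Br2NO

Walk through each heavy atom and fill implicit hydrogens from standard valence (C 4, N 3, O 2, S 2, halogen 1):
  atom 1: Br (halogen, monovalent) → 0 H
  atom 2: C, bond orders sum to 4 (valence 4) → 0 H
  atom 3: C, bond orders sum to 3 (valence 4) → 1 H
  atom 4: C, bond orders sum to 4 (valence 4) → 0 H
  atom 5: O, bond orders sum to 1 (valence 2) → 1 H
  atom 6: C, bond orders sum to 3 (valence 4) → 1 H
  atom 7: C, bond orders sum to 4 (valence 4) → 0 H
  atom 8: C, bond orders sum to 4 (valence 4) → 0 H
  atom 9: C, bond orders sum to 3 (valence 4) → 1 H
  atom 10: C, bond orders sum to 3 (valence 4) → 1 H
  atom 11: C, bond orders sum to 4 (valence 4) → 0 H
  atom 12: N, bond orders sum to 1 (valence 3) → 2 H
  atom 13: C, bond orders sum to 4 (valence 4) → 0 H
  atom 14: Br (halogen, monovalent) → 0 H
Totals → C:10, H:7, Br:2, N:1, O:1.
In Hill order: C10H7Br2NO.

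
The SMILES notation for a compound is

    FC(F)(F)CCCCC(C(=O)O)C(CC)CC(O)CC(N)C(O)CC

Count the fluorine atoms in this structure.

3

Scan the SMILES for F atoms (remember two-letter symbols like Cl and Br are single atoms).
Fluorine count: 3.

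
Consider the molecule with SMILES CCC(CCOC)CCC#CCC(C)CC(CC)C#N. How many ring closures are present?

0

In SMILES, each pair of matching ring-closure digits denotes one ring-closing bond; the number of such bonds equals the number of independent rings.
Ring-closure bonds here: 0.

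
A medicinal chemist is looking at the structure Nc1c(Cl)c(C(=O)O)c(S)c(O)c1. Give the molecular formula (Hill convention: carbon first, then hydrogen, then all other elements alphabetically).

Walk through each heavy atom and fill implicit hydrogens from standard valence (C 4, N 3, O 2, S 2, halogen 1); for lowercase aromatic atoms, an aromatic c carries 1 H when it has two neighbours and 0 H with three, and aromatic n carries 0 H:
  atom 1: N, bond orders sum to 1 (valence 3) → 2 H
  atom 2: aromatic c, 3 neighbours → 0 H
  atom 3: aromatic c, 3 neighbours → 0 H
  atom 4: Cl (halogen, monovalent) → 0 H
  atom 5: aromatic c, 3 neighbours → 0 H
  atom 6: C, bond orders sum to 4 (valence 4) → 0 H
  atom 7: O, bond orders sum to 2 (valence 2) → 0 H
  atom 8: O, bond orders sum to 1 (valence 2) → 1 H
  atom 9: aromatic c, 3 neighbours → 0 H
  atom 10: S, bond orders sum to 1 (valence 2) → 1 H
  atom 11: aromatic c, 3 neighbours → 0 H
  atom 12: O, bond orders sum to 1 (valence 2) → 1 H
  atom 13: aromatic c, 2 neighbours → 1 H
Totals → C:7, H:6, Cl:1, N:1, O:3, S:1.
In Hill order: C7H6ClNO3S.

C7H6ClNO3S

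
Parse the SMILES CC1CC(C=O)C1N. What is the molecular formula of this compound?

Walk through each heavy atom and fill implicit hydrogens from standard valence (C 4, N 3, O 2, S 2, halogen 1):
  atom 1: C, bond orders sum to 1 (valence 4) → 3 H
  atom 2: C, bond orders sum to 3 (valence 4) → 1 H
  atom 3: C, bond orders sum to 2 (valence 4) → 2 H
  atom 4: C, bond orders sum to 3 (valence 4) → 1 H
  atom 5: C, bond orders sum to 3 (valence 4) → 1 H
  atom 6: O, bond orders sum to 2 (valence 2) → 0 H
  atom 7: C, bond orders sum to 3 (valence 4) → 1 H
  atom 8: N, bond orders sum to 1 (valence 3) → 2 H
Totals → C:6, H:11, N:1, O:1.

C6H11NO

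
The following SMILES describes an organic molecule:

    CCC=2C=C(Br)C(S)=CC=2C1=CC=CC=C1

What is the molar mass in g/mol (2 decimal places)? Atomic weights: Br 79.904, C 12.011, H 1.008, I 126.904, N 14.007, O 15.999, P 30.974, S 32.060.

293.22 g/mol

First, the molecular formula is C14H13BrS (counting implicit H from valence).
  Br: 1 × 79.904 = 79.904
  C: 14 × 12.011 = 168.154
  H: 13 × 1.008 = 13.104
  S: 1 × 32.060 = 32.060
Sum: 1×79.904 + 14×12.011 + 13×1.008 + 1×32.060 = 293.222 → 293.22 g/mol.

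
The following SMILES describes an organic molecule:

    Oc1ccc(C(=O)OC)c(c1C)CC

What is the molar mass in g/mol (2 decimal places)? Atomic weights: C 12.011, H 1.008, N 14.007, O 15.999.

194.23 g/mol

First, the molecular formula is C11H14O3 (counting implicit H from valence).
  C: 11 × 12.011 = 132.121
  H: 14 × 1.008 = 14.112
  O: 3 × 15.999 = 47.997
Sum: 11×12.011 + 14×1.008 + 3×15.999 = 194.230 → 194.23 g/mol.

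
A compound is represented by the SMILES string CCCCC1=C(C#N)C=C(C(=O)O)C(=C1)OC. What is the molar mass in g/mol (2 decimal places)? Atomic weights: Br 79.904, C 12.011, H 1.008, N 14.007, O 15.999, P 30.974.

First, the molecular formula is C13H15NO3 (counting implicit H from valence).
  C: 13 × 12.011 = 156.143
  H: 15 × 1.008 = 15.120
  N: 1 × 14.007 = 14.007
  O: 3 × 15.999 = 47.997
Sum: 13×12.011 + 15×1.008 + 1×14.007 + 3×15.999 = 233.267 → 233.27 g/mol.

233.27 g/mol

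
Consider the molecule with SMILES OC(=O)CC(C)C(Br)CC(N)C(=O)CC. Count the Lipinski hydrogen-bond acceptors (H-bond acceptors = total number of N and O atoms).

4

N atoms: 1; O atoms: 3.
Lipinski HBA = 1 + 3 = 4.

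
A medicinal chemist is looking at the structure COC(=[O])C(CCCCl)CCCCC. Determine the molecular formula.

C11H21ClO2

Walk through each heavy atom and fill implicit hydrogens from standard valence (C 4, N 3, O 2, S 2, halogen 1):
  atom 1: C, bond orders sum to 1 (valence 4) → 3 H
  atom 2: O, bond orders sum to 2 (valence 2) → 0 H
  atom 3: C, bond orders sum to 4 (valence 4) → 0 H
  atom 4: O with explicit H count 0
  atom 5: C, bond orders sum to 3 (valence 4) → 1 H
  atom 6: C, bond orders sum to 2 (valence 4) → 2 H
  atom 7: C, bond orders sum to 2 (valence 4) → 2 H
  atom 8: C, bond orders sum to 2 (valence 4) → 2 H
  atom 9: Cl (halogen, monovalent) → 0 H
  atom 10: C, bond orders sum to 2 (valence 4) → 2 H
  atom 11: C, bond orders sum to 2 (valence 4) → 2 H
  atom 12: C, bond orders sum to 2 (valence 4) → 2 H
  atom 13: C, bond orders sum to 2 (valence 4) → 2 H
  atom 14: C, bond orders sum to 1 (valence 4) → 3 H
Totals → C:11, H:21, Cl:1, O:2.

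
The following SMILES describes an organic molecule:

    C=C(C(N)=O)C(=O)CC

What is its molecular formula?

Walk through each heavy atom and fill implicit hydrogens from standard valence (C 4, N 3, O 2, S 2, halogen 1):
  atom 1: C, bond orders sum to 2 (valence 4) → 2 H
  atom 2: C, bond orders sum to 4 (valence 4) → 0 H
  atom 3: C, bond orders sum to 4 (valence 4) → 0 H
  atom 4: N, bond orders sum to 1 (valence 3) → 2 H
  atom 5: O, bond orders sum to 2 (valence 2) → 0 H
  atom 6: C, bond orders sum to 4 (valence 4) → 0 H
  atom 7: O, bond orders sum to 2 (valence 2) → 0 H
  atom 8: C, bond orders sum to 2 (valence 4) → 2 H
  atom 9: C, bond orders sum to 1 (valence 4) → 3 H
Totals → C:6, H:9, N:1, O:2.
In Hill order: C6H9NO2.

C6H9NO2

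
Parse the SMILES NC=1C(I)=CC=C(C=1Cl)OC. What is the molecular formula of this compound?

Walk through each heavy atom and fill implicit hydrogens from standard valence (C 4, N 3, O 2, S 2, halogen 1):
  atom 1: N, bond orders sum to 1 (valence 3) → 2 H
  atom 2: C, bond orders sum to 4 (valence 4) → 0 H
  atom 3: C, bond orders sum to 4 (valence 4) → 0 H
  atom 4: I (halogen, monovalent) → 0 H
  atom 5: C, bond orders sum to 3 (valence 4) → 1 H
  atom 6: C, bond orders sum to 3 (valence 4) → 1 H
  atom 7: C, bond orders sum to 4 (valence 4) → 0 H
  atom 8: C, bond orders sum to 4 (valence 4) → 0 H
  atom 9: Cl (halogen, monovalent) → 0 H
  atom 10: O, bond orders sum to 2 (valence 2) → 0 H
  atom 11: C, bond orders sum to 1 (valence 4) → 3 H
Totals → C:7, H:7, Cl:1, I:1, N:1, O:1.

C7H7ClINO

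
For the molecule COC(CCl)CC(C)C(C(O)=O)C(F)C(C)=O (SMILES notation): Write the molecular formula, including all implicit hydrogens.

Walk through each heavy atom and fill implicit hydrogens from standard valence (C 4, N 3, O 2, S 2, halogen 1):
  atom 1: C, bond orders sum to 1 (valence 4) → 3 H
  atom 2: O, bond orders sum to 2 (valence 2) → 0 H
  atom 3: C, bond orders sum to 3 (valence 4) → 1 H
  atom 4: C, bond orders sum to 2 (valence 4) → 2 H
  atom 5: Cl (halogen, monovalent) → 0 H
  atom 6: C, bond orders sum to 2 (valence 4) → 2 H
  atom 7: C, bond orders sum to 3 (valence 4) → 1 H
  atom 8: C, bond orders sum to 1 (valence 4) → 3 H
  atom 9: C, bond orders sum to 3 (valence 4) → 1 H
  atom 10: C, bond orders sum to 4 (valence 4) → 0 H
  atom 11: O, bond orders sum to 1 (valence 2) → 1 H
  atom 12: O, bond orders sum to 2 (valence 2) → 0 H
  atom 13: C, bond orders sum to 3 (valence 4) → 1 H
  atom 14: F (halogen, monovalent) → 0 H
  atom 15: C, bond orders sum to 4 (valence 4) → 0 H
  atom 16: C, bond orders sum to 1 (valence 4) → 3 H
  atom 17: O, bond orders sum to 2 (valence 2) → 0 H
Totals → C:11, H:18, Cl:1, F:1, O:4.
In Hill order: C11H18ClFO4.

C11H18ClFO4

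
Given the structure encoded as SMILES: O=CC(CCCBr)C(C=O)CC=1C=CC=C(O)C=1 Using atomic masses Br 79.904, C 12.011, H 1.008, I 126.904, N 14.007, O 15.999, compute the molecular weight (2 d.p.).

313.19 g/mol

First, the molecular formula is C14H17BrO3 (counting implicit H from valence).
  Br: 1 × 79.904 = 79.904
  C: 14 × 12.011 = 168.154
  H: 17 × 1.008 = 17.136
  O: 3 × 15.999 = 47.997
Sum: 1×79.904 + 14×12.011 + 17×1.008 + 3×15.999 = 313.191 → 313.19 g/mol.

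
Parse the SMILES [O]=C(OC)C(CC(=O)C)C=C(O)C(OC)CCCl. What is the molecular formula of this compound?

Walk through each heavy atom and fill implicit hydrogens from standard valence (C 4, N 3, O 2, S 2, halogen 1):
  atom 1: O with explicit H count 0
  atom 2: C, bond orders sum to 4 (valence 4) → 0 H
  atom 3: O, bond orders sum to 2 (valence 2) → 0 H
  atom 4: C, bond orders sum to 1 (valence 4) → 3 H
  atom 5: C, bond orders sum to 3 (valence 4) → 1 H
  atom 6: C, bond orders sum to 2 (valence 4) → 2 H
  atom 7: C, bond orders sum to 4 (valence 4) → 0 H
  atom 8: O, bond orders sum to 2 (valence 2) → 0 H
  atom 9: C, bond orders sum to 1 (valence 4) → 3 H
  atom 10: C, bond orders sum to 3 (valence 4) → 1 H
  atom 11: C, bond orders sum to 4 (valence 4) → 0 H
  atom 12: O, bond orders sum to 1 (valence 2) → 1 H
  atom 13: C, bond orders sum to 3 (valence 4) → 1 H
  atom 14: O, bond orders sum to 2 (valence 2) → 0 H
  atom 15: C, bond orders sum to 1 (valence 4) → 3 H
  atom 16: C, bond orders sum to 2 (valence 4) → 2 H
  atom 17: C, bond orders sum to 2 (valence 4) → 2 H
  atom 18: Cl (halogen, monovalent) → 0 H
Totals → C:12, H:19, Cl:1, O:5.

C12H19ClO5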